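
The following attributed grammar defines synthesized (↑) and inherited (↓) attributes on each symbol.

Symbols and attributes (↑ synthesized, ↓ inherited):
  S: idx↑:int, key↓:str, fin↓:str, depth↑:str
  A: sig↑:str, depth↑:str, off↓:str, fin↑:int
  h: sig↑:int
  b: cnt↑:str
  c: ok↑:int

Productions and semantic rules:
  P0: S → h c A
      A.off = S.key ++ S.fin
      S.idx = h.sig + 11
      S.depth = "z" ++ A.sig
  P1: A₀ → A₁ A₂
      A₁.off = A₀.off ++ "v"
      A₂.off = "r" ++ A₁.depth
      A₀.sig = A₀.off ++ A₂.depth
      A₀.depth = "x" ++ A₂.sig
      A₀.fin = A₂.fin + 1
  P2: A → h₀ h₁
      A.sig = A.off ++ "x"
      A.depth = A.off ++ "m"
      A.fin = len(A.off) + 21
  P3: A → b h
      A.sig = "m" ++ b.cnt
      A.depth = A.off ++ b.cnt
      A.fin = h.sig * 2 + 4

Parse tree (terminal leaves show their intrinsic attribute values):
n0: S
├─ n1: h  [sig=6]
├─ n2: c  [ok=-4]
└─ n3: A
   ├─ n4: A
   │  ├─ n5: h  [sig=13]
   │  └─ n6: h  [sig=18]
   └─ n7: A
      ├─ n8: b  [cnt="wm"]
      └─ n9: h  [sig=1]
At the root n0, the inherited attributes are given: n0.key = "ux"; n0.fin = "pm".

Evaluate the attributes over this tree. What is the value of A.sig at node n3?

"uxpmruxpmvmwm"

1. n0.key = "ux"  [given at root]
2. n0.fin = "pm"  [given at root]
3. n1.sig = 6  [terminal]
4. n2.ok = -4  [terminal]
5. n3.off = "uxpm"  [S.key ++ S.fin]
6. n4.off = "uxpmv"  [A₀.off ++ "v"]
7. n5.sig = 13  [terminal]
8. n6.sig = 18  [terminal]
9. n4.sig = "uxpmvx"  [A.off ++ "x"]
10. n4.depth = "uxpmvm"  [A.off ++ "m"]
11. n4.fin = 26  [len(A.off) + 21]
12. n7.off = "ruxpmvm"  ["r" ++ A₁.depth]
13. n8.cnt = "wm"  [terminal]
14. n9.sig = 1  [terminal]
15. n7.sig = "mwm"  ["m" ++ b.cnt]
16. n7.depth = "ruxpmvmwm"  [A.off ++ b.cnt]
17. n7.fin = 6  [h.sig * 2 + 4]
18. n3.sig = "uxpmruxpmvmwm"  [A₀.off ++ A₂.depth]
19. n3.depth = "xmwm"  ["x" ++ A₂.sig]
20. n3.fin = 7  [A₂.fin + 1]
21. n0.idx = 17  [h.sig + 11]
22. n0.depth = "zuxpmruxpmvmwm"  ["z" ++ A.sig]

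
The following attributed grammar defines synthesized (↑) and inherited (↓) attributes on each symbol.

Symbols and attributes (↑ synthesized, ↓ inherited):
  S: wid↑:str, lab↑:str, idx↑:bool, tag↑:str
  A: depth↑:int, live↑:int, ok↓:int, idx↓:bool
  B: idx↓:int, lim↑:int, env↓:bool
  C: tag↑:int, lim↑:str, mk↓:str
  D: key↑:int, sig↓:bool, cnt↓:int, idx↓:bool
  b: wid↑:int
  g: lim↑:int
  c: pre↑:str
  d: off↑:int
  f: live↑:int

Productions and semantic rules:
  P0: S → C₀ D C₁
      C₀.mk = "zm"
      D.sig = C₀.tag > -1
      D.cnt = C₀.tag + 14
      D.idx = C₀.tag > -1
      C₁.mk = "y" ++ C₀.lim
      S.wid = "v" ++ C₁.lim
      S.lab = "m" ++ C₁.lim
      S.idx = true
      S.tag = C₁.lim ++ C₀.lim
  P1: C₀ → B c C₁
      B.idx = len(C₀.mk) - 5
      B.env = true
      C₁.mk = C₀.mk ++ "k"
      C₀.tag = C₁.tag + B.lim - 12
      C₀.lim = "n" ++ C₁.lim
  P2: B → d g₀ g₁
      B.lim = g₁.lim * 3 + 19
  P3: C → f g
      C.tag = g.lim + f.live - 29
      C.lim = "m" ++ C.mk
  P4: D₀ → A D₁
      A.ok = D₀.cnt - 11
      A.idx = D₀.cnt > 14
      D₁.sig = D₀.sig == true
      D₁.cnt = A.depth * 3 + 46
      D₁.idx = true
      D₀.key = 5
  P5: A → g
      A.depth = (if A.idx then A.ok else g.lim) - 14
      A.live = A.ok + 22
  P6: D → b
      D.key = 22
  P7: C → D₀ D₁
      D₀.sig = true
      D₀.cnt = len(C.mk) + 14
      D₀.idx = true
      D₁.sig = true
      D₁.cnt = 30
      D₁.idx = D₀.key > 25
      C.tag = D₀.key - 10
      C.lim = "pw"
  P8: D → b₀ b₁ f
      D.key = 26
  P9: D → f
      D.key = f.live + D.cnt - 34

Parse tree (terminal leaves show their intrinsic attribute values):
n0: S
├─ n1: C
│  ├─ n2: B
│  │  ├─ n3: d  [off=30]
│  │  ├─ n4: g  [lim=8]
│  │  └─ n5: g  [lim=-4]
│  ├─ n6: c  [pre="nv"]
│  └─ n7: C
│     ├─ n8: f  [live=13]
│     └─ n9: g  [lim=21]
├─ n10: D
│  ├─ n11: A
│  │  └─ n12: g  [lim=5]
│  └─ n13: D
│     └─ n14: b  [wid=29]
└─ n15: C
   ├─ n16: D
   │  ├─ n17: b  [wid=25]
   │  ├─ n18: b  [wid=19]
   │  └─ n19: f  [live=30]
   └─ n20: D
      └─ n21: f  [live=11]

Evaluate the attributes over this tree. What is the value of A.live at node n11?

25

1. n1.mk = "zm"  ["zm"]
2. n2.idx = -3  [len(C₀.mk) - 5]
3. n2.env = true  [true]
4. n3.off = 30  [terminal]
5. n4.lim = 8  [terminal]
6. n5.lim = -4  [terminal]
7. n2.lim = 7  [g₁.lim * 3 + 19]
8. n6.pre = "nv"  [terminal]
9. n7.mk = "zmk"  [C₀.mk ++ "k"]
10. n8.live = 13  [terminal]
11. n9.lim = 21  [terminal]
12. n7.tag = 5  [g.lim + f.live - 29]
13. n7.lim = "mzmk"  ["m" ++ C.mk]
14. n1.tag = 0  [C₁.tag + B.lim - 12]
15. n1.lim = "nmzmk"  ["n" ++ C₁.lim]
16. n10.sig = true  [C₀.tag > -1]
17. n10.cnt = 14  [C₀.tag + 14]
18. n10.idx = true  [C₀.tag > -1]
19. n11.ok = 3  [D₀.cnt - 11]
20. n11.idx = false  [D₀.cnt > 14]
21. n12.lim = 5  [terminal]
22. n11.depth = -9  [(if A.idx then A.ok else g.lim) - 14]
23. n11.live = 25  [A.ok + 22]
24. n13.sig = true  [D₀.sig == true]
25. n13.cnt = 19  [A.depth * 3 + 46]
26. n13.idx = true  [true]
27. n14.wid = 29  [terminal]
28. n13.key = 22  [22]
29. n10.key = 5  [5]
30. n15.mk = "ynmzmk"  ["y" ++ C₀.lim]
31. n16.sig = true  [true]
32. n16.cnt = 20  [len(C.mk) + 14]
33. n16.idx = true  [true]
34. n17.wid = 25  [terminal]
35. n18.wid = 19  [terminal]
36. n19.live = 30  [terminal]
37. n16.key = 26  [26]
38. n20.sig = true  [true]
39. n20.cnt = 30  [30]
40. n20.idx = true  [D₀.key > 25]
41. n21.live = 11  [terminal]
42. n20.key = 7  [f.live + D.cnt - 34]
43. n15.tag = 16  [D₀.key - 10]
44. n15.lim = "pw"  ["pw"]
45. n0.wid = "vpw"  ["v" ++ C₁.lim]
46. n0.lab = "mpw"  ["m" ++ C₁.lim]
47. n0.idx = true  [true]
48. n0.tag = "pwnmzmk"  [C₁.lim ++ C₀.lim]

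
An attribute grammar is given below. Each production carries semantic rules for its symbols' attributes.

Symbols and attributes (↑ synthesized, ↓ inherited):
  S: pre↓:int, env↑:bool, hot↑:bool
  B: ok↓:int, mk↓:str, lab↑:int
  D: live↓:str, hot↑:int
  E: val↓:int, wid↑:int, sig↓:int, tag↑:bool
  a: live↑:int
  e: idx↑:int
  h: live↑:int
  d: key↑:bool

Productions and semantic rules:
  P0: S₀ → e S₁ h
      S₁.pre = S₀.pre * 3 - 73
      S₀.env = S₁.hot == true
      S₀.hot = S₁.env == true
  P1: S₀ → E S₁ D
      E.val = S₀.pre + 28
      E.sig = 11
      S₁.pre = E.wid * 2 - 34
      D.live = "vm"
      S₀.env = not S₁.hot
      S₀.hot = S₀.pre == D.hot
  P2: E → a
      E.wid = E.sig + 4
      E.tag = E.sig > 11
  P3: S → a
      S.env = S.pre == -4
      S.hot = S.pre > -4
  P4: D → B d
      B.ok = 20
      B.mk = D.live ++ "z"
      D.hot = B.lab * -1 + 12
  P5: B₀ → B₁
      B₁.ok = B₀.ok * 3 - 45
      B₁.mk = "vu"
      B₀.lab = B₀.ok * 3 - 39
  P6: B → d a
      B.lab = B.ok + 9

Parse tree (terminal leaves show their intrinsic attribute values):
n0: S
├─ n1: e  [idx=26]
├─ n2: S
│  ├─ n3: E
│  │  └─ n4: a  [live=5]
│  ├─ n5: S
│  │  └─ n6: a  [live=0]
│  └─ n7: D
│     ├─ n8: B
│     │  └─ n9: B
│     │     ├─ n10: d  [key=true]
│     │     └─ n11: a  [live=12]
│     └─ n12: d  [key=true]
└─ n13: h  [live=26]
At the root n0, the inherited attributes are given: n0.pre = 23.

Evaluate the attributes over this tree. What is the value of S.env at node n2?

1. n0.pre = 23  [given at root]
2. n1.idx = 26  [terminal]
3. n2.pre = -4  [S₀.pre * 3 - 73]
4. n3.val = 24  [S₀.pre + 28]
5. n3.sig = 11  [11]
6. n4.live = 5  [terminal]
7. n3.wid = 15  [E.sig + 4]
8. n3.tag = false  [E.sig > 11]
9. n5.pre = -4  [E.wid * 2 - 34]
10. n6.live = 0  [terminal]
11. n5.env = true  [S.pre == -4]
12. n5.hot = false  [S.pre > -4]
13. n7.live = "vm"  ["vm"]
14. n8.ok = 20  [20]
15. n8.mk = "vmz"  [D.live ++ "z"]
16. n9.ok = 15  [B₀.ok * 3 - 45]
17. n9.mk = "vu"  ["vu"]
18. n10.key = true  [terminal]
19. n11.live = 12  [terminal]
20. n9.lab = 24  [B.ok + 9]
21. n8.lab = 21  [B₀.ok * 3 - 39]
22. n12.key = true  [terminal]
23. n7.hot = -9  [B.lab * -1 + 12]
24. n2.env = true  [not S₁.hot]
25. n2.hot = false  [S₀.pre == D.hot]
26. n13.live = 26  [terminal]
27. n0.env = false  [S₁.hot == true]
28. n0.hot = true  [S₁.env == true]

true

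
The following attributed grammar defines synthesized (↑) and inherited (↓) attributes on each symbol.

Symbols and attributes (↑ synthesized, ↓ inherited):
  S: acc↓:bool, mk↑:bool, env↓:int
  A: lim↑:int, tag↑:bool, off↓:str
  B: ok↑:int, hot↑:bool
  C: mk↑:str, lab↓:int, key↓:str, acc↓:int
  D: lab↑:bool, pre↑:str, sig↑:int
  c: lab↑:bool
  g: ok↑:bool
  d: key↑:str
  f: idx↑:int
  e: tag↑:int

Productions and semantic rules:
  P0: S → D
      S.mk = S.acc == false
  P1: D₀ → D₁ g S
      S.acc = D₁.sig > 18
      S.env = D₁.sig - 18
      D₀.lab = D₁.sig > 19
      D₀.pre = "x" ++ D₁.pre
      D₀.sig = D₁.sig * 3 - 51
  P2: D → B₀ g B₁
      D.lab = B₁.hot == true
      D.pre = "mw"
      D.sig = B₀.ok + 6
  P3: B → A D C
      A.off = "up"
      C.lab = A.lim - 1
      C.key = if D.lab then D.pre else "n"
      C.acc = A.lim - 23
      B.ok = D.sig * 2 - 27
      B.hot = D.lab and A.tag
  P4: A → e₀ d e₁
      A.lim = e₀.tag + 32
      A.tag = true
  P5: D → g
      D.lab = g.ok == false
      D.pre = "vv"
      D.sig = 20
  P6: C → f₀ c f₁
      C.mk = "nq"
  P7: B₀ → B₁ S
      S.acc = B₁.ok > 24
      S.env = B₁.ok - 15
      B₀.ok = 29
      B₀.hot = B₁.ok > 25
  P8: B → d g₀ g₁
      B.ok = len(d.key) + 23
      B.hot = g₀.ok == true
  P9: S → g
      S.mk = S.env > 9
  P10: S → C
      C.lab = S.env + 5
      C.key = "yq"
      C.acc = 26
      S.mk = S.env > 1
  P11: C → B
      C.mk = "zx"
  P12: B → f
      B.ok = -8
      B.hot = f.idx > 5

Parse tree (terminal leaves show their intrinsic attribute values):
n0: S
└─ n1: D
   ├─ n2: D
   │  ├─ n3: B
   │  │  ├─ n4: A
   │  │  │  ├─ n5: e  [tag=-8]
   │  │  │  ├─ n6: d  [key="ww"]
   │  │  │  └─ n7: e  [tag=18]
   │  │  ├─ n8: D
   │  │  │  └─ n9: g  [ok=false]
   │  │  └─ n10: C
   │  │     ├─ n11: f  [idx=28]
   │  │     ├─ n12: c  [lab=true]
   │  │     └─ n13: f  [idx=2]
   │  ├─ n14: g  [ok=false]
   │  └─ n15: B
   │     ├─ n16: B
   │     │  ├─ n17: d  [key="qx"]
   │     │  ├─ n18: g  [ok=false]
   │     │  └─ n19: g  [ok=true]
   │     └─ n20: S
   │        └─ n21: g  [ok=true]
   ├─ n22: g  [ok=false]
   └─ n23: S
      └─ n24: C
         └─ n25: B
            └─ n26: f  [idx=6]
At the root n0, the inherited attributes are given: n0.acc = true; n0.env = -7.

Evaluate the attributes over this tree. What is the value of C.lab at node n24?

1. n0.acc = true  [given at root]
2. n0.env = -7  [given at root]
3. n4.off = "up"  ["up"]
4. n5.tag = -8  [terminal]
5. n6.key = "ww"  [terminal]
6. n7.tag = 18  [terminal]
7. n4.lim = 24  [e₀.tag + 32]
8. n4.tag = true  [true]
9. n9.ok = false  [terminal]
10. n8.lab = true  [g.ok == false]
11. n8.pre = "vv"  ["vv"]
12. n8.sig = 20  [20]
13. n10.lab = 23  [A.lim - 1]
14. n10.key = "vv"  [if D.lab then D.pre else "n"]
15. n10.acc = 1  [A.lim - 23]
16. n11.idx = 28  [terminal]
17. n12.lab = true  [terminal]
18. n13.idx = 2  [terminal]
19. n10.mk = "nq"  ["nq"]
20. n3.ok = 13  [D.sig * 2 - 27]
21. n3.hot = true  [D.lab and A.tag]
22. n14.ok = false  [terminal]
23. n17.key = "qx"  [terminal]
24. n18.ok = false  [terminal]
25. n19.ok = true  [terminal]
26. n16.ok = 25  [len(d.key) + 23]
27. n16.hot = false  [g₀.ok == true]
28. n20.acc = true  [B₁.ok > 24]
29. n20.env = 10  [B₁.ok - 15]
30. n21.ok = true  [terminal]
31. n20.mk = true  [S.env > 9]
32. n15.ok = 29  [29]
33. n15.hot = false  [B₁.ok > 25]
34. n2.lab = false  [B₁.hot == true]
35. n2.pre = "mw"  ["mw"]
36. n2.sig = 19  [B₀.ok + 6]
37. n22.ok = false  [terminal]
38. n23.acc = true  [D₁.sig > 18]
39. n23.env = 1  [D₁.sig - 18]
40. n24.lab = 6  [S.env + 5]
41. n24.key = "yq"  ["yq"]
42. n24.acc = 26  [26]
43. n26.idx = 6  [terminal]
44. n25.ok = -8  [-8]
45. n25.hot = true  [f.idx > 5]
46. n24.mk = "zx"  ["zx"]
47. n23.mk = false  [S.env > 1]
48. n1.lab = false  [D₁.sig > 19]
49. n1.pre = "xmw"  ["x" ++ D₁.pre]
50. n1.sig = 6  [D₁.sig * 3 - 51]
51. n0.mk = false  [S.acc == false]

6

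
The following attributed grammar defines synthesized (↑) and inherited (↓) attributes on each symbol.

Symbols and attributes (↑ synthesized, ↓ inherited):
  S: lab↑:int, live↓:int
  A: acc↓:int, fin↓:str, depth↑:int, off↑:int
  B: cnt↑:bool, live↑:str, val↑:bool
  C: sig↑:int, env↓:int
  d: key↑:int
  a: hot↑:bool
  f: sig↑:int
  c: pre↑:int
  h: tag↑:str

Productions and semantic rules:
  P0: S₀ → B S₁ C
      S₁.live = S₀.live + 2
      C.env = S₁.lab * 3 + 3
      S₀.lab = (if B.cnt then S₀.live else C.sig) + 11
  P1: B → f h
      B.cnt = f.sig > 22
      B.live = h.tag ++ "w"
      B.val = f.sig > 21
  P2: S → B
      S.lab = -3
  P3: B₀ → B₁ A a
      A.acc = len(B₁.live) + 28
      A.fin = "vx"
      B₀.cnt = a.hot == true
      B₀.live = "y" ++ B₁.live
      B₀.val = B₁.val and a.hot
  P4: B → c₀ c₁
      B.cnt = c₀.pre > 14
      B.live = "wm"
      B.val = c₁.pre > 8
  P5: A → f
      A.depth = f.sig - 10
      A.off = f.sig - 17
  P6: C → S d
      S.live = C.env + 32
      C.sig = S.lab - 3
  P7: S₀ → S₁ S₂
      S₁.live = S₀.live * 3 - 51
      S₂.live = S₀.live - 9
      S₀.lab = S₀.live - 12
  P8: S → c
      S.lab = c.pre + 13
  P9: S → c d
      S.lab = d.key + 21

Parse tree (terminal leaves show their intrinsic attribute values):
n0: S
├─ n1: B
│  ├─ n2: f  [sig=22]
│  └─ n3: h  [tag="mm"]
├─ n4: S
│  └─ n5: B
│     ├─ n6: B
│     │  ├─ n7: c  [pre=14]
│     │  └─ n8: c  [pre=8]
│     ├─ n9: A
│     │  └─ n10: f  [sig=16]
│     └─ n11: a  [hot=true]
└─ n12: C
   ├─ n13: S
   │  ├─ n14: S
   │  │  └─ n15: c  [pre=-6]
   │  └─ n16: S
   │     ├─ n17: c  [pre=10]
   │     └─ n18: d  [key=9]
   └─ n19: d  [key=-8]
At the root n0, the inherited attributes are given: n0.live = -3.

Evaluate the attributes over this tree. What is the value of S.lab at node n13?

14

1. n0.live = -3  [given at root]
2. n2.sig = 22  [terminal]
3. n3.tag = "mm"  [terminal]
4. n1.cnt = false  [f.sig > 22]
5. n1.live = "mmw"  [h.tag ++ "w"]
6. n1.val = true  [f.sig > 21]
7. n4.live = -1  [S₀.live + 2]
8. n7.pre = 14  [terminal]
9. n8.pre = 8  [terminal]
10. n6.cnt = false  [c₀.pre > 14]
11. n6.live = "wm"  ["wm"]
12. n6.val = false  [c₁.pre > 8]
13. n9.acc = 30  [len(B₁.live) + 28]
14. n9.fin = "vx"  ["vx"]
15. n10.sig = 16  [terminal]
16. n9.depth = 6  [f.sig - 10]
17. n9.off = -1  [f.sig - 17]
18. n11.hot = true  [terminal]
19. n5.cnt = true  [a.hot == true]
20. n5.live = "ywm"  ["y" ++ B₁.live]
21. n5.val = false  [B₁.val and a.hot]
22. n4.lab = -3  [-3]
23. n12.env = -6  [S₁.lab * 3 + 3]
24. n13.live = 26  [C.env + 32]
25. n14.live = 27  [S₀.live * 3 - 51]
26. n15.pre = -6  [terminal]
27. n14.lab = 7  [c.pre + 13]
28. n16.live = 17  [S₀.live - 9]
29. n17.pre = 10  [terminal]
30. n18.key = 9  [terminal]
31. n16.lab = 30  [d.key + 21]
32. n13.lab = 14  [S₀.live - 12]
33. n19.key = -8  [terminal]
34. n12.sig = 11  [S.lab - 3]
35. n0.lab = 22  [(if B.cnt then S₀.live else C.sig) + 11]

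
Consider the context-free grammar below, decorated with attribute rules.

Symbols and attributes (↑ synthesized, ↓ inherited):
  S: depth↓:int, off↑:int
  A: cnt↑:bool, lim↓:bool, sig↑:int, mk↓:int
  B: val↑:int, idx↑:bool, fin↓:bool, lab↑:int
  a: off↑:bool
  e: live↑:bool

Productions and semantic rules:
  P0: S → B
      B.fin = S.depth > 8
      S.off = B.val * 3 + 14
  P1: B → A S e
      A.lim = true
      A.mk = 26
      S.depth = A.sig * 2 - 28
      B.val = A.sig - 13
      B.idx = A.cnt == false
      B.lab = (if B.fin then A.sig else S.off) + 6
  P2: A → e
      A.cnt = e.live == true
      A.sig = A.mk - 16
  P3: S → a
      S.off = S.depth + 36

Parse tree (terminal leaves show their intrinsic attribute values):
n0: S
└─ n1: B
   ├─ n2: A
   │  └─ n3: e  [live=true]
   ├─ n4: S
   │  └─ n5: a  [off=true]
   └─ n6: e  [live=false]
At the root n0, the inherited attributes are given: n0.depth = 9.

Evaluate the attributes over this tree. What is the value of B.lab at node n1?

16

1. n0.depth = 9  [given at root]
2. n1.fin = true  [S.depth > 8]
3. n2.lim = true  [true]
4. n2.mk = 26  [26]
5. n3.live = true  [terminal]
6. n2.cnt = true  [e.live == true]
7. n2.sig = 10  [A.mk - 16]
8. n4.depth = -8  [A.sig * 2 - 28]
9. n5.off = true  [terminal]
10. n4.off = 28  [S.depth + 36]
11. n6.live = false  [terminal]
12. n1.val = -3  [A.sig - 13]
13. n1.idx = false  [A.cnt == false]
14. n1.lab = 16  [(if B.fin then A.sig else S.off) + 6]
15. n0.off = 5  [B.val * 3 + 14]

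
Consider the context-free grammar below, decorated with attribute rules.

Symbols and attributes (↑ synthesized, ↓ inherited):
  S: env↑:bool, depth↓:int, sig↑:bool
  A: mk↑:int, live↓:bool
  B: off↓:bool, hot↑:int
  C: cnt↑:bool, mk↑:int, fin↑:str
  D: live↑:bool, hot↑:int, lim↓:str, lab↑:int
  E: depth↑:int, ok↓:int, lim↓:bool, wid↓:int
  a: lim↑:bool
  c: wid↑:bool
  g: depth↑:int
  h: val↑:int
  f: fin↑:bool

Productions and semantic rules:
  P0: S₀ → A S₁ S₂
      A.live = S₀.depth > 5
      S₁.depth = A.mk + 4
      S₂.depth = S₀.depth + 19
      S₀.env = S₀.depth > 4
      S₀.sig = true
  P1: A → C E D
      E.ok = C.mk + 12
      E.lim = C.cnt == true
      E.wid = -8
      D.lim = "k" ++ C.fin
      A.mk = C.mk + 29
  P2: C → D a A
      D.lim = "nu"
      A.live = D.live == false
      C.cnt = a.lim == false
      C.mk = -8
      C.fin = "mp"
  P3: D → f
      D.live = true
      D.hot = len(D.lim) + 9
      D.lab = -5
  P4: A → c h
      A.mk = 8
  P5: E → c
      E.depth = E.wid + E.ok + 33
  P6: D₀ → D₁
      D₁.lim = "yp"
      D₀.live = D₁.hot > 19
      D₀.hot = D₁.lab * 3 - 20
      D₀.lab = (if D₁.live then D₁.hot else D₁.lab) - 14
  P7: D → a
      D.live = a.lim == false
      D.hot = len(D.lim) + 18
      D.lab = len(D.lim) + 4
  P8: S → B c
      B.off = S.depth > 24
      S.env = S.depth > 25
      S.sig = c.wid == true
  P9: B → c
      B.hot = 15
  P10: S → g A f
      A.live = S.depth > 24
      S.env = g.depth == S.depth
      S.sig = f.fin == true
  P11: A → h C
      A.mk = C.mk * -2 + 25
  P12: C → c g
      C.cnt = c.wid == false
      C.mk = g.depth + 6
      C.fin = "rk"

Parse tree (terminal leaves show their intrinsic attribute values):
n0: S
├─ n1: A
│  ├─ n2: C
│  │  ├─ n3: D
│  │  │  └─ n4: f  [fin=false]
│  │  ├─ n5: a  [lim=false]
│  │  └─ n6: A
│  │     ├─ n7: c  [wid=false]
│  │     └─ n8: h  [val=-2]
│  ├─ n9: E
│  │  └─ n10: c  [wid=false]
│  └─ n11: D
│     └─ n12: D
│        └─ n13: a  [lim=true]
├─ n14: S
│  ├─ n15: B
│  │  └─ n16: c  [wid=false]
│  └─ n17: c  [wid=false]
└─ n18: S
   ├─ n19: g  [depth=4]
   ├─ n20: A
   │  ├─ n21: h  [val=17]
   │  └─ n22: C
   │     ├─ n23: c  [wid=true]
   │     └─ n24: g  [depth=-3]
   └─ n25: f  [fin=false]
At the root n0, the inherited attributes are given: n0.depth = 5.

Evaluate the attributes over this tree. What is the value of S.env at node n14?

false

1. n0.depth = 5  [given at root]
2. n1.live = false  [S₀.depth > 5]
3. n3.lim = "nu"  ["nu"]
4. n4.fin = false  [terminal]
5. n3.live = true  [true]
6. n3.hot = 11  [len(D.lim) + 9]
7. n3.lab = -5  [-5]
8. n5.lim = false  [terminal]
9. n6.live = false  [D.live == false]
10. n7.wid = false  [terminal]
11. n8.val = -2  [terminal]
12. n6.mk = 8  [8]
13. n2.cnt = true  [a.lim == false]
14. n2.mk = -8  [-8]
15. n2.fin = "mp"  ["mp"]
16. n9.ok = 4  [C.mk + 12]
17. n9.lim = true  [C.cnt == true]
18. n9.wid = -8  [-8]
19. n10.wid = false  [terminal]
20. n9.depth = 29  [E.wid + E.ok + 33]
21. n11.lim = "kmp"  ["k" ++ C.fin]
22. n12.lim = "yp"  ["yp"]
23. n13.lim = true  [terminal]
24. n12.live = false  [a.lim == false]
25. n12.hot = 20  [len(D.lim) + 18]
26. n12.lab = 6  [len(D.lim) + 4]
27. n11.live = true  [D₁.hot > 19]
28. n11.hot = -2  [D₁.lab * 3 - 20]
29. n11.lab = -8  [(if D₁.live then D₁.hot else D₁.lab) - 14]
30. n1.mk = 21  [C.mk + 29]
31. n14.depth = 25  [A.mk + 4]
32. n15.off = true  [S.depth > 24]
33. n16.wid = false  [terminal]
34. n15.hot = 15  [15]
35. n17.wid = false  [terminal]
36. n14.env = false  [S.depth > 25]
37. n14.sig = false  [c.wid == true]
38. n18.depth = 24  [S₀.depth + 19]
39. n19.depth = 4  [terminal]
40. n20.live = false  [S.depth > 24]
41. n21.val = 17  [terminal]
42. n23.wid = true  [terminal]
43. n24.depth = -3  [terminal]
44. n22.cnt = false  [c.wid == false]
45. n22.mk = 3  [g.depth + 6]
46. n22.fin = "rk"  ["rk"]
47. n20.mk = 19  [C.mk * -2 + 25]
48. n25.fin = false  [terminal]
49. n18.env = false  [g.depth == S.depth]
50. n18.sig = false  [f.fin == true]
51. n0.env = true  [S₀.depth > 4]
52. n0.sig = true  [true]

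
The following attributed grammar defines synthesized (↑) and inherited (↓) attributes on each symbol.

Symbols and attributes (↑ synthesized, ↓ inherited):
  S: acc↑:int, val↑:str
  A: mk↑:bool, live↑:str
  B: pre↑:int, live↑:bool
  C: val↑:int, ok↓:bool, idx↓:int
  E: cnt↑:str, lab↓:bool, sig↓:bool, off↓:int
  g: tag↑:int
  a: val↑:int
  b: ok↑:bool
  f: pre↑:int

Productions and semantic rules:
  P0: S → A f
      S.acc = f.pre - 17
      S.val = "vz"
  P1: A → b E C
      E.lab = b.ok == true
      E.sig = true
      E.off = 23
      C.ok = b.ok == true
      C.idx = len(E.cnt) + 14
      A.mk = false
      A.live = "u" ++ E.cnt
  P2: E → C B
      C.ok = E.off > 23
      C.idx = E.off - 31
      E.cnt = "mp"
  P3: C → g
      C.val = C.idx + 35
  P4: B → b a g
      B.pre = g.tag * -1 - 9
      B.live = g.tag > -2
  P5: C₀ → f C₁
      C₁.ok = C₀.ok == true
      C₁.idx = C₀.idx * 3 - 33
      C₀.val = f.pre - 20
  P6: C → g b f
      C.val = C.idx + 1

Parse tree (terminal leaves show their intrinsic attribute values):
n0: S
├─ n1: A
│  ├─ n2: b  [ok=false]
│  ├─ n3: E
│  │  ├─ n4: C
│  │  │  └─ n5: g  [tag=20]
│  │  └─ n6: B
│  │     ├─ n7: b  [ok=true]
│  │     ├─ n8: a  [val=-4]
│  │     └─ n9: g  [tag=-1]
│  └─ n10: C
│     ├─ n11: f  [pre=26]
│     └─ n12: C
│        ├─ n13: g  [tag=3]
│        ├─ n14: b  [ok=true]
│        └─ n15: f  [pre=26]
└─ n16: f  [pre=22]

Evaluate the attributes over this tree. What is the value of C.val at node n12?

1. n2.ok = false  [terminal]
2. n3.lab = false  [b.ok == true]
3. n3.sig = true  [true]
4. n3.off = 23  [23]
5. n4.ok = false  [E.off > 23]
6. n4.idx = -8  [E.off - 31]
7. n5.tag = 20  [terminal]
8. n4.val = 27  [C.idx + 35]
9. n7.ok = true  [terminal]
10. n8.val = -4  [terminal]
11. n9.tag = -1  [terminal]
12. n6.pre = -8  [g.tag * -1 - 9]
13. n6.live = true  [g.tag > -2]
14. n3.cnt = "mp"  ["mp"]
15. n10.ok = false  [b.ok == true]
16. n10.idx = 16  [len(E.cnt) + 14]
17. n11.pre = 26  [terminal]
18. n12.ok = false  [C₀.ok == true]
19. n12.idx = 15  [C₀.idx * 3 - 33]
20. n13.tag = 3  [terminal]
21. n14.ok = true  [terminal]
22. n15.pre = 26  [terminal]
23. n12.val = 16  [C.idx + 1]
24. n10.val = 6  [f.pre - 20]
25. n1.mk = false  [false]
26. n1.live = "ump"  ["u" ++ E.cnt]
27. n16.pre = 22  [terminal]
28. n0.acc = 5  [f.pre - 17]
29. n0.val = "vz"  ["vz"]

16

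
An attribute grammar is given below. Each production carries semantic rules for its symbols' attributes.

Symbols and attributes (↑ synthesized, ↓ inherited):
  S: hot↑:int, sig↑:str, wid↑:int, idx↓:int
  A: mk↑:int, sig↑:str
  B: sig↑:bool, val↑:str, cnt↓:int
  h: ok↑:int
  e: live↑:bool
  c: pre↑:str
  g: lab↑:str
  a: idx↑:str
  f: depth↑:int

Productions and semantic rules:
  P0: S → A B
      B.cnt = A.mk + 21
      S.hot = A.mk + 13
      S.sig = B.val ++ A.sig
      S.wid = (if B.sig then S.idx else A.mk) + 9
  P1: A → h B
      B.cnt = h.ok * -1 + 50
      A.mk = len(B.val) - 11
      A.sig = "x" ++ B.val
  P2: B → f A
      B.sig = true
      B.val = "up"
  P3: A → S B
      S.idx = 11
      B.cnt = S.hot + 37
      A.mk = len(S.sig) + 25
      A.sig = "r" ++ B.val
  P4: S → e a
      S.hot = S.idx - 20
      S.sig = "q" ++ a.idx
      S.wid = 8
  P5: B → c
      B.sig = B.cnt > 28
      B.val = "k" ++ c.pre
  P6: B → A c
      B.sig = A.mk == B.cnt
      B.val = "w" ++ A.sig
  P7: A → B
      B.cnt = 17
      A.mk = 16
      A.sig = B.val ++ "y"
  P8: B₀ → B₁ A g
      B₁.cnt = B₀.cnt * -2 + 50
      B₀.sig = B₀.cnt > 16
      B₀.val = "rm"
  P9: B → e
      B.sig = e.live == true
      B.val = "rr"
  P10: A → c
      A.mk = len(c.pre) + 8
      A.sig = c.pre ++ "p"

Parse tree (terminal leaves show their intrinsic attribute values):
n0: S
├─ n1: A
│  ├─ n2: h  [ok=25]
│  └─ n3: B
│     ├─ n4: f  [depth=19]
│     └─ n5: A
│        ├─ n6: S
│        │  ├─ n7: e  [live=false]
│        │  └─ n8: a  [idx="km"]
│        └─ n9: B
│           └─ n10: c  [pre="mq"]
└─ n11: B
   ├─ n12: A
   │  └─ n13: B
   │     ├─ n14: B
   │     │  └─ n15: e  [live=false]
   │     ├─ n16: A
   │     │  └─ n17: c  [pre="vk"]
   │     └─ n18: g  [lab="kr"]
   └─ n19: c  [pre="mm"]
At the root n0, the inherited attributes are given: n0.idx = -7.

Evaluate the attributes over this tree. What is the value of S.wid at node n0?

1. n0.idx = -7  [given at root]
2. n2.ok = 25  [terminal]
3. n3.cnt = 25  [h.ok * -1 + 50]
4. n4.depth = 19  [terminal]
5. n6.idx = 11  [11]
6. n7.live = false  [terminal]
7. n8.idx = "km"  [terminal]
8. n6.hot = -9  [S.idx - 20]
9. n6.sig = "qkm"  ["q" ++ a.idx]
10. n6.wid = 8  [8]
11. n9.cnt = 28  [S.hot + 37]
12. n10.pre = "mq"  [terminal]
13. n9.sig = false  [B.cnt > 28]
14. n9.val = "kmq"  ["k" ++ c.pre]
15. n5.mk = 28  [len(S.sig) + 25]
16. n5.sig = "rkmq"  ["r" ++ B.val]
17. n3.sig = true  [true]
18. n3.val = "up"  ["up"]
19. n1.mk = -9  [len(B.val) - 11]
20. n1.sig = "xup"  ["x" ++ B.val]
21. n11.cnt = 12  [A.mk + 21]
22. n13.cnt = 17  [17]
23. n14.cnt = 16  [B₀.cnt * -2 + 50]
24. n15.live = false  [terminal]
25. n14.sig = false  [e.live == true]
26. n14.val = "rr"  ["rr"]
27. n17.pre = "vk"  [terminal]
28. n16.mk = 10  [len(c.pre) + 8]
29. n16.sig = "vkp"  [c.pre ++ "p"]
30. n18.lab = "kr"  [terminal]
31. n13.sig = true  [B₀.cnt > 16]
32. n13.val = "rm"  ["rm"]
33. n12.mk = 16  [16]
34. n12.sig = "rmy"  [B.val ++ "y"]
35. n19.pre = "mm"  [terminal]
36. n11.sig = false  [A.mk == B.cnt]
37. n11.val = "wrmy"  ["w" ++ A.sig]
38. n0.hot = 4  [A.mk + 13]
39. n0.sig = "wrmyxup"  [B.val ++ A.sig]
40. n0.wid = 0  [(if B.sig then S.idx else A.mk) + 9]

0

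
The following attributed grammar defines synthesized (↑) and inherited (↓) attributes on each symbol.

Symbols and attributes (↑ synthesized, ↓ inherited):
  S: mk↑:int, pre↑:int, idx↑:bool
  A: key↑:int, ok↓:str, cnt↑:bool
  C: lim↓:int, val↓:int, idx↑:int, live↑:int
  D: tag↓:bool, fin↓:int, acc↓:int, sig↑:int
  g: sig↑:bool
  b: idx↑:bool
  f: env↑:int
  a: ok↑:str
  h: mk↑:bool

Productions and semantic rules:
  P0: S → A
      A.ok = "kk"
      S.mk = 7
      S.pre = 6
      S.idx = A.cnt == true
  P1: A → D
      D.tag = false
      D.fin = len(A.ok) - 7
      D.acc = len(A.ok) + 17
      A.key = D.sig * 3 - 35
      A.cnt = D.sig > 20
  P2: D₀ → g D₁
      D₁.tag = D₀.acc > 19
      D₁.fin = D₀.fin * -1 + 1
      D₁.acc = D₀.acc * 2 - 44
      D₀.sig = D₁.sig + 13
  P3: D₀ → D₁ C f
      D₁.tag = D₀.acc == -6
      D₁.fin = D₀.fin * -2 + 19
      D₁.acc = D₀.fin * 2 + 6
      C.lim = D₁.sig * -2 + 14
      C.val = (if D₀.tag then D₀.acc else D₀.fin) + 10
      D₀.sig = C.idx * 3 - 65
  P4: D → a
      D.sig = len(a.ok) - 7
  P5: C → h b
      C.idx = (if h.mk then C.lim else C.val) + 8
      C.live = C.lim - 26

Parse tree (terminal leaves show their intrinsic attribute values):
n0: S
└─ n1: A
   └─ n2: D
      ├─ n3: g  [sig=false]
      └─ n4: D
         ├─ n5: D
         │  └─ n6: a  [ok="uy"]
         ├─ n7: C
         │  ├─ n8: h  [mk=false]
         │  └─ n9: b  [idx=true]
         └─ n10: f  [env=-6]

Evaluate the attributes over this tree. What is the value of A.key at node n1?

1. n1.ok = "kk"  ["kk"]
2. n2.tag = false  [false]
3. n2.fin = -5  [len(A.ok) - 7]
4. n2.acc = 19  [len(A.ok) + 17]
5. n3.sig = false  [terminal]
6. n4.tag = false  [D₀.acc > 19]
7. n4.fin = 6  [D₀.fin * -1 + 1]
8. n4.acc = -6  [D₀.acc * 2 - 44]
9. n5.tag = true  [D₀.acc == -6]
10. n5.fin = 7  [D₀.fin * -2 + 19]
11. n5.acc = 18  [D₀.fin * 2 + 6]
12. n6.ok = "uy"  [terminal]
13. n5.sig = -5  [len(a.ok) - 7]
14. n7.lim = 24  [D₁.sig * -2 + 14]
15. n7.val = 16  [(if D₀.tag then D₀.acc else D₀.fin) + 10]
16. n8.mk = false  [terminal]
17. n9.idx = true  [terminal]
18. n7.idx = 24  [(if h.mk then C.lim else C.val) + 8]
19. n7.live = -2  [C.lim - 26]
20. n10.env = -6  [terminal]
21. n4.sig = 7  [C.idx * 3 - 65]
22. n2.sig = 20  [D₁.sig + 13]
23. n1.key = 25  [D.sig * 3 - 35]
24. n1.cnt = false  [D.sig > 20]
25. n0.mk = 7  [7]
26. n0.pre = 6  [6]
27. n0.idx = false  [A.cnt == true]

25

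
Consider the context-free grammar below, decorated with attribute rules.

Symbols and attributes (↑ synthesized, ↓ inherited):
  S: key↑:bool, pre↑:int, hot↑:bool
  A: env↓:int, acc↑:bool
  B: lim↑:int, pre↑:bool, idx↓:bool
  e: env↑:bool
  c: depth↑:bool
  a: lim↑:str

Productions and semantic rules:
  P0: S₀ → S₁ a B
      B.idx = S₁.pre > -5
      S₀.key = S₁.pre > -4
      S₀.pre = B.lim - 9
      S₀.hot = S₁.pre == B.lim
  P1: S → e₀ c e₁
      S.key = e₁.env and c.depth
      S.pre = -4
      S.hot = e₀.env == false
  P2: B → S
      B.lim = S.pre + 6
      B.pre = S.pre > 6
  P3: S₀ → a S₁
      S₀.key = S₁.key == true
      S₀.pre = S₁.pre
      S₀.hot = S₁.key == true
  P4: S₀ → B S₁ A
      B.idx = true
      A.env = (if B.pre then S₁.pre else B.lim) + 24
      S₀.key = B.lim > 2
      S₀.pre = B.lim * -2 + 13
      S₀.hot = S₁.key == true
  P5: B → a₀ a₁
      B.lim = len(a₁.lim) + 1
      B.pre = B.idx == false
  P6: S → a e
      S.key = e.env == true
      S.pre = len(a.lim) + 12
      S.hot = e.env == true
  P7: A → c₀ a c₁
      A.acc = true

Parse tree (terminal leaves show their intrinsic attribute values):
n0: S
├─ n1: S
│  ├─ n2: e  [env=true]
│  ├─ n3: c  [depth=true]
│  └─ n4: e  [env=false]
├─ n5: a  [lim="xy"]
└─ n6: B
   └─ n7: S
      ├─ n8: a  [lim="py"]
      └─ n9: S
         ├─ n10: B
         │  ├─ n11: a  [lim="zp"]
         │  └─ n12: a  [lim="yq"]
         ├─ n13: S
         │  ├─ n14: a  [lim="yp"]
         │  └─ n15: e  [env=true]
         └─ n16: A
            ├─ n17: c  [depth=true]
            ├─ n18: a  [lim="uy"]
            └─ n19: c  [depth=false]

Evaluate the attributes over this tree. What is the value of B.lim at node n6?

13

1. n2.env = true  [terminal]
2. n3.depth = true  [terminal]
3. n4.env = false  [terminal]
4. n1.key = false  [e₁.env and c.depth]
5. n1.pre = -4  [-4]
6. n1.hot = false  [e₀.env == false]
7. n5.lim = "xy"  [terminal]
8. n6.idx = true  [S₁.pre > -5]
9. n8.lim = "py"  [terminal]
10. n10.idx = true  [true]
11. n11.lim = "zp"  [terminal]
12. n12.lim = "yq"  [terminal]
13. n10.lim = 3  [len(a₁.lim) + 1]
14. n10.pre = false  [B.idx == false]
15. n14.lim = "yp"  [terminal]
16. n15.env = true  [terminal]
17. n13.key = true  [e.env == true]
18. n13.pre = 14  [len(a.lim) + 12]
19. n13.hot = true  [e.env == true]
20. n16.env = 27  [(if B.pre then S₁.pre else B.lim) + 24]
21. n17.depth = true  [terminal]
22. n18.lim = "uy"  [terminal]
23. n19.depth = false  [terminal]
24. n16.acc = true  [true]
25. n9.key = true  [B.lim > 2]
26. n9.pre = 7  [B.lim * -2 + 13]
27. n9.hot = true  [S₁.key == true]
28. n7.key = true  [S₁.key == true]
29. n7.pre = 7  [S₁.pre]
30. n7.hot = true  [S₁.key == true]
31. n6.lim = 13  [S.pre + 6]
32. n6.pre = true  [S.pre > 6]
33. n0.key = false  [S₁.pre > -4]
34. n0.pre = 4  [B.lim - 9]
35. n0.hot = false  [S₁.pre == B.lim]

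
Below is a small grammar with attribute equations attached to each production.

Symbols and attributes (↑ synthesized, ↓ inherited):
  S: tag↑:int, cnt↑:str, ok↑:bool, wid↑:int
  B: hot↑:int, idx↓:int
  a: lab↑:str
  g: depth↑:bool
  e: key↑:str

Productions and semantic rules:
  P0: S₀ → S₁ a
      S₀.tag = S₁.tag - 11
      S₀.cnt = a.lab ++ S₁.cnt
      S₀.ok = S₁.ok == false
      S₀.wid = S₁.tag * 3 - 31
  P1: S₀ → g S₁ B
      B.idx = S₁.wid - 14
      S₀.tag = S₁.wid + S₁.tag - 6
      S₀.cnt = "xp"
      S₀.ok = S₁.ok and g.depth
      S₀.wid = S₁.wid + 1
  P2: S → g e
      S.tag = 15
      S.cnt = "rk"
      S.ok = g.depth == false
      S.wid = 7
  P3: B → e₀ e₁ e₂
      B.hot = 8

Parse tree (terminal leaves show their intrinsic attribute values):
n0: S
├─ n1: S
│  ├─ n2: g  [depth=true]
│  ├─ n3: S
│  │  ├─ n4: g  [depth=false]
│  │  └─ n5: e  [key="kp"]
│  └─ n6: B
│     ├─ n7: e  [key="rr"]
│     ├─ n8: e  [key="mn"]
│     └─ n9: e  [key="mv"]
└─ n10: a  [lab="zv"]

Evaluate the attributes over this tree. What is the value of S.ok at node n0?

1. n2.depth = true  [terminal]
2. n4.depth = false  [terminal]
3. n5.key = "kp"  [terminal]
4. n3.tag = 15  [15]
5. n3.cnt = "rk"  ["rk"]
6. n3.ok = true  [g.depth == false]
7. n3.wid = 7  [7]
8. n6.idx = -7  [S₁.wid - 14]
9. n7.key = "rr"  [terminal]
10. n8.key = "mn"  [terminal]
11. n9.key = "mv"  [terminal]
12. n6.hot = 8  [8]
13. n1.tag = 16  [S₁.wid + S₁.tag - 6]
14. n1.cnt = "xp"  ["xp"]
15. n1.ok = true  [S₁.ok and g.depth]
16. n1.wid = 8  [S₁.wid + 1]
17. n10.lab = "zv"  [terminal]
18. n0.tag = 5  [S₁.tag - 11]
19. n0.cnt = "zvxp"  [a.lab ++ S₁.cnt]
20. n0.ok = false  [S₁.ok == false]
21. n0.wid = 17  [S₁.tag * 3 - 31]

false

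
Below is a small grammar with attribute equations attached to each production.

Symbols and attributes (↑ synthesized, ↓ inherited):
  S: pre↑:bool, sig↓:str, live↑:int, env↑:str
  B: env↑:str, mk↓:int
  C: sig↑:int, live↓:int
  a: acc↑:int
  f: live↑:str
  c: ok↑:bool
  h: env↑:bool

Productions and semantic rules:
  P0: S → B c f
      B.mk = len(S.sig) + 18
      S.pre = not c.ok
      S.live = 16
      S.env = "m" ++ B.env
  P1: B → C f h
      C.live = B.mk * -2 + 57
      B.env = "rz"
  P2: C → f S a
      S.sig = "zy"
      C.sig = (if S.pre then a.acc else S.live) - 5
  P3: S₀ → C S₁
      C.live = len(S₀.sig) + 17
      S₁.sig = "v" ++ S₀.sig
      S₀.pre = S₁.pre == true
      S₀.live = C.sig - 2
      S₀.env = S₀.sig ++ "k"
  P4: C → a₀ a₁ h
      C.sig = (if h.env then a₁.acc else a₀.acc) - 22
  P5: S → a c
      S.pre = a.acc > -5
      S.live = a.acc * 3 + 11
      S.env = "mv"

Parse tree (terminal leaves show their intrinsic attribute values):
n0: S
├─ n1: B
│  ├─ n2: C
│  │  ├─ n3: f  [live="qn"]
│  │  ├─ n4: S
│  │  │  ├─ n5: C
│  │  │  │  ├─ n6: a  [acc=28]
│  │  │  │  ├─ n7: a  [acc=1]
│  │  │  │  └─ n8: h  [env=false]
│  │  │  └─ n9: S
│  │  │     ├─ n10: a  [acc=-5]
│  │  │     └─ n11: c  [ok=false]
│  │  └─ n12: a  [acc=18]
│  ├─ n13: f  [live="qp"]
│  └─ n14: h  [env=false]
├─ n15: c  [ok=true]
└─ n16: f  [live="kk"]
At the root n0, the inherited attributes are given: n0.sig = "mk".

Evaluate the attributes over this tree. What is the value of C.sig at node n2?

1. n0.sig = "mk"  [given at root]
2. n1.mk = 20  [len(S.sig) + 18]
3. n2.live = 17  [B.mk * -2 + 57]
4. n3.live = "qn"  [terminal]
5. n4.sig = "zy"  ["zy"]
6. n5.live = 19  [len(S₀.sig) + 17]
7. n6.acc = 28  [terminal]
8. n7.acc = 1  [terminal]
9. n8.env = false  [terminal]
10. n5.sig = 6  [(if h.env then a₁.acc else a₀.acc) - 22]
11. n9.sig = "vzy"  ["v" ++ S₀.sig]
12. n10.acc = -5  [terminal]
13. n11.ok = false  [terminal]
14. n9.pre = false  [a.acc > -5]
15. n9.live = -4  [a.acc * 3 + 11]
16. n9.env = "mv"  ["mv"]
17. n4.pre = false  [S₁.pre == true]
18. n4.live = 4  [C.sig - 2]
19. n4.env = "zyk"  [S₀.sig ++ "k"]
20. n12.acc = 18  [terminal]
21. n2.sig = -1  [(if S.pre then a.acc else S.live) - 5]
22. n13.live = "qp"  [terminal]
23. n14.env = false  [terminal]
24. n1.env = "rz"  ["rz"]
25. n15.ok = true  [terminal]
26. n16.live = "kk"  [terminal]
27. n0.pre = false  [not c.ok]
28. n0.live = 16  [16]
29. n0.env = "mrz"  ["m" ++ B.env]

-1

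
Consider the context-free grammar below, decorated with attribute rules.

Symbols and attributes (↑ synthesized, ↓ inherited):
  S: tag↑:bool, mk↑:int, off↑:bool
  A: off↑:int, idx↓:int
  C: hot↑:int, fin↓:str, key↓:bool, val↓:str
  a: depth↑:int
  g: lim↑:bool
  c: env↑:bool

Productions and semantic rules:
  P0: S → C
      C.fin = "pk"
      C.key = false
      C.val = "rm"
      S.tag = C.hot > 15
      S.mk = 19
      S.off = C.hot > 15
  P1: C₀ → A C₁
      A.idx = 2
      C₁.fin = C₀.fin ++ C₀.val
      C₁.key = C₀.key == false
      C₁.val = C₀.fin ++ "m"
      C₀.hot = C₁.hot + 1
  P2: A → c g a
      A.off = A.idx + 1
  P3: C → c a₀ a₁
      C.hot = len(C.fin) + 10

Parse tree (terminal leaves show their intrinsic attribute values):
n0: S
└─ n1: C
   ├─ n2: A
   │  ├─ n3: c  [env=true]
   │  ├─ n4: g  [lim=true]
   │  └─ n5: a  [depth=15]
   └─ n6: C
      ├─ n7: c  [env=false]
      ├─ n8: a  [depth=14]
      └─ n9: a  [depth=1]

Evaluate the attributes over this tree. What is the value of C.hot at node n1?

15

1. n1.fin = "pk"  ["pk"]
2. n1.key = false  [false]
3. n1.val = "rm"  ["rm"]
4. n2.idx = 2  [2]
5. n3.env = true  [terminal]
6. n4.lim = true  [terminal]
7. n5.depth = 15  [terminal]
8. n2.off = 3  [A.idx + 1]
9. n6.fin = "pkrm"  [C₀.fin ++ C₀.val]
10. n6.key = true  [C₀.key == false]
11. n6.val = "pkm"  [C₀.fin ++ "m"]
12. n7.env = false  [terminal]
13. n8.depth = 14  [terminal]
14. n9.depth = 1  [terminal]
15. n6.hot = 14  [len(C.fin) + 10]
16. n1.hot = 15  [C₁.hot + 1]
17. n0.tag = false  [C.hot > 15]
18. n0.mk = 19  [19]
19. n0.off = false  [C.hot > 15]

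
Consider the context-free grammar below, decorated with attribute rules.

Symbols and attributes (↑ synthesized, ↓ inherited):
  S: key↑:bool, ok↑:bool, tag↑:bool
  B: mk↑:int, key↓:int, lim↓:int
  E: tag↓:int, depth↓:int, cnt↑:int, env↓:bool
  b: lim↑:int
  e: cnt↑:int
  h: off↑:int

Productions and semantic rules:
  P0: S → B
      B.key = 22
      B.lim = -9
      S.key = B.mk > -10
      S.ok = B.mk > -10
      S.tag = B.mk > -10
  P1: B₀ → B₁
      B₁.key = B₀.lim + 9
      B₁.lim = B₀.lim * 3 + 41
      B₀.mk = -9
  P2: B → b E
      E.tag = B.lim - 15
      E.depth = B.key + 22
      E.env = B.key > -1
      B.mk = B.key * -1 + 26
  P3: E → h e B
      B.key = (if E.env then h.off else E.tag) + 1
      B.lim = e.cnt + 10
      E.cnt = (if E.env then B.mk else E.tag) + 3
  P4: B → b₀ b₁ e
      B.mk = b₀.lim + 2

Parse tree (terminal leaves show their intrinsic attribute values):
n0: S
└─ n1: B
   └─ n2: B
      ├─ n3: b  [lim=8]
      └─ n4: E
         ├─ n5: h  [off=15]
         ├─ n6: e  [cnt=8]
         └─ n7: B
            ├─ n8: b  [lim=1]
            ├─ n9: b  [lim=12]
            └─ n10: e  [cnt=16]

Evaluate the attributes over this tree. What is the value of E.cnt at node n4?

1. n1.key = 22  [22]
2. n1.lim = -9  [-9]
3. n2.key = 0  [B₀.lim + 9]
4. n2.lim = 14  [B₀.lim * 3 + 41]
5. n3.lim = 8  [terminal]
6. n4.tag = -1  [B.lim - 15]
7. n4.depth = 22  [B.key + 22]
8. n4.env = true  [B.key > -1]
9. n5.off = 15  [terminal]
10. n6.cnt = 8  [terminal]
11. n7.key = 16  [(if E.env then h.off else E.tag) + 1]
12. n7.lim = 18  [e.cnt + 10]
13. n8.lim = 1  [terminal]
14. n9.lim = 12  [terminal]
15. n10.cnt = 16  [terminal]
16. n7.mk = 3  [b₀.lim + 2]
17. n4.cnt = 6  [(if E.env then B.mk else E.tag) + 3]
18. n2.mk = 26  [B.key * -1 + 26]
19. n1.mk = -9  [-9]
20. n0.key = true  [B.mk > -10]
21. n0.ok = true  [B.mk > -10]
22. n0.tag = true  [B.mk > -10]

6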